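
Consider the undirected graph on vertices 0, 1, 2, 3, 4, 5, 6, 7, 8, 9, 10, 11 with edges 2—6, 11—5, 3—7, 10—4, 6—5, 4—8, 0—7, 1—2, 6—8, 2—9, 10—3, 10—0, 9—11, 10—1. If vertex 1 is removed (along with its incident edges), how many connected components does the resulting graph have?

1

With 1 gone, the remaining components are: {0, 2, 3, 4, 5, 6, 7, 8, 9, 10, 11}.
That is 1 component.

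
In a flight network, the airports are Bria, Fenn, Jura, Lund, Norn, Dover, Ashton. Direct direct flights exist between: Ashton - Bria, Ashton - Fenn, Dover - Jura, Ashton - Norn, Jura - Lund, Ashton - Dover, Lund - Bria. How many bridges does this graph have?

The edges on the cycle Ashton-Dover-Jura-Lund-Bria-Ashton are not bridges since each lies on that cycle.
But removing Ashton - Fenn disconnects Ashton from Fenn; removing Ashton - Norn disconnects Ashton from Norn — these are bridges.
That makes 2 bridges.

2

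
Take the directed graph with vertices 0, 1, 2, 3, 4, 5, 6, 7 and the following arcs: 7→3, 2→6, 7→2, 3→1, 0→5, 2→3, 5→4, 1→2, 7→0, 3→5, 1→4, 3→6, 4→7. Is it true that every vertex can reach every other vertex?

There is no directed path from 6 to 0, so the graph is not strongly connected.

No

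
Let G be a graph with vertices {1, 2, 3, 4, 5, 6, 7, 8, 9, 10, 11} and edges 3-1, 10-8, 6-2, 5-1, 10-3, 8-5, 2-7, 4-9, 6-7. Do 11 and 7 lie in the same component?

No

The component containing 11 is {11}, and 7 is not in it.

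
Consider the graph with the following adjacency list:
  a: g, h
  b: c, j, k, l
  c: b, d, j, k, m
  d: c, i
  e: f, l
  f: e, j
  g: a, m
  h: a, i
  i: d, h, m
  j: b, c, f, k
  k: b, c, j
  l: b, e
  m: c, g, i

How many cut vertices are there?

Removing c increases the component count from 1 to 2, so c is a cut vertex.
By contrast removing d leaves 1 component; it is not a cut vertex. No other vertex is a cut vertex either.

1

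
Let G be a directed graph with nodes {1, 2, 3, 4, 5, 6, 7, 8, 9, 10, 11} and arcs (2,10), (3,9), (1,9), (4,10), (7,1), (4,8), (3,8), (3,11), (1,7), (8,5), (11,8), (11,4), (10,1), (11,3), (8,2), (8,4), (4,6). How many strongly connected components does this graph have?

8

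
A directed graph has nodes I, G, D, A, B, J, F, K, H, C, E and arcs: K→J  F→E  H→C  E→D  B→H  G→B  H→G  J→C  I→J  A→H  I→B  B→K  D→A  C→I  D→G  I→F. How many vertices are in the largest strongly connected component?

{A, B, C, D, E, F, G, H, I, J, K} are all mutually reachable — one SCC of size 11.
The largest has 11 vertices.

11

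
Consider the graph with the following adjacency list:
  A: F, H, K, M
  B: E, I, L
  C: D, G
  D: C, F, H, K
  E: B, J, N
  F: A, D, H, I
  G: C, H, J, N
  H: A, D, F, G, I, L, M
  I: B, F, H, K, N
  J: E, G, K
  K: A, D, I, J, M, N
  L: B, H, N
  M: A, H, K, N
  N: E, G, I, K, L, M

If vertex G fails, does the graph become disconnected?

No

Deleting G leaves 1 component (was 1) (its neighbors C, H, J, N remain connected to each other), so G is not a cut vertex.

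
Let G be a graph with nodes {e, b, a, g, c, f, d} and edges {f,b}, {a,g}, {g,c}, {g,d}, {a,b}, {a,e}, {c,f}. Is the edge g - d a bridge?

Yes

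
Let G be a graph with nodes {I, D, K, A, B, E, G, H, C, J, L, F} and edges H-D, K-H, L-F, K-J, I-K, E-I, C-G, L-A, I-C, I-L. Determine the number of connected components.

B is isolated — a component by itself.
Starting from A we can reach A, C, D, E, F, G, H, I, J, K, L. That is one component of size 11.
Total: 2 components.

2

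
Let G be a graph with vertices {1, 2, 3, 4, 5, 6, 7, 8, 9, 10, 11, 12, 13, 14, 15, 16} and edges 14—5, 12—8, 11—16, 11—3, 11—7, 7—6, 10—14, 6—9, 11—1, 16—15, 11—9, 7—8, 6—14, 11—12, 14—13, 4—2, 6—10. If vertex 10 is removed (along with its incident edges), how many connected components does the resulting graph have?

2

With 10 gone, the remaining components are: {2, 4}; {1, 3, 5, 6, 7, 8, 9, 11, 12, 13, 14, 15, 16}.
That is 2 components.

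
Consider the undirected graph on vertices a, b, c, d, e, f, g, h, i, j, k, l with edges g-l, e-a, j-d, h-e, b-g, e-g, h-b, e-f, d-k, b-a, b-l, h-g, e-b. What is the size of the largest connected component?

i is isolated — a component by itself.
c is isolated — a component by itself.
Starting from d we can reach d, j, k. That is one component of size 3.
Starting from a we can reach a, b, e, f, g, h, l. That is one component of size 7.
The largest has 7 vertices.

7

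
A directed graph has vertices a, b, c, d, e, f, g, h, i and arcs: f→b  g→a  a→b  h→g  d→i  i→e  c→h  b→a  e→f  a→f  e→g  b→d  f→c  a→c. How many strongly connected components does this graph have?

{a, b, c, d, e, f, g, h, i} are all mutually reachable — one SCC of size 9.
That gives 1 strongly connected component.

1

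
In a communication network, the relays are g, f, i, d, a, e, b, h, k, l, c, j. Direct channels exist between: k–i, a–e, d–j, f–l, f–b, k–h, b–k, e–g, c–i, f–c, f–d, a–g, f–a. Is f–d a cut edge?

Yes

Removing f–d leaves no path between f and d: the component count goes from 1 to 2. So it is a bridge.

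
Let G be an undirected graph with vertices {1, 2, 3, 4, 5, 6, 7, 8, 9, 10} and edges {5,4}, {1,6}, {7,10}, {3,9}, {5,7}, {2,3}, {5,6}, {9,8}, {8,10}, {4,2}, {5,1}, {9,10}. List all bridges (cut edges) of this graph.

none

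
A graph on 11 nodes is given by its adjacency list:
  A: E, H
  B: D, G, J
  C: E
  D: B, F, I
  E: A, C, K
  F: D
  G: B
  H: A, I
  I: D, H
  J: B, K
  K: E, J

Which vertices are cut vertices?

Removing B increases the component count from 1 to 2, so B is a cut vertex.
Removing D increases the component count from 1 to 2, so D is a cut vertex.
Removing E increases the component count from 1 to 2, so E is a cut vertex.
By contrast removing K leaves 1 component; it is not a cut vertex. No other vertex is a cut vertex either.

B, D, E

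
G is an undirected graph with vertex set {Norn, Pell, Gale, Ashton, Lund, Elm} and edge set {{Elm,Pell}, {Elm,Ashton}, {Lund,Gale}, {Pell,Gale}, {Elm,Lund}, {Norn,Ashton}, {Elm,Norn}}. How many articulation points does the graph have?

1

Removing Elm increases the component count from 1 to 2, so Elm is a cut vertex.
By contrast removing Gale leaves 1 component; it is not a cut vertex. No other vertex is a cut vertex either.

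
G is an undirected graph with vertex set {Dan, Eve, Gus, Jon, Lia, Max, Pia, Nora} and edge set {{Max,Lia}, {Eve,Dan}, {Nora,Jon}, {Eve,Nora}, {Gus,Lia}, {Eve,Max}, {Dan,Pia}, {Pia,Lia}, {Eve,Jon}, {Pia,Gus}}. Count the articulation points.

1

Removing Eve increases the component count from 1 to 2, so Eve is a cut vertex.
By contrast removing Gus leaves 1 component; it is not a cut vertex. No other vertex is a cut vertex either.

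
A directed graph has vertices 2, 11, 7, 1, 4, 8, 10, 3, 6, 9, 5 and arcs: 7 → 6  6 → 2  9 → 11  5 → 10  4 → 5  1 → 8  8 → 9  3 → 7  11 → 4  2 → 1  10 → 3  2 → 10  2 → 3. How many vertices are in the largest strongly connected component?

11

{1, 2, 3, 4, 5, 6, 7, 8, 9, 10, 11} are all mutually reachable — one SCC of size 11.
The largest has 11 vertices.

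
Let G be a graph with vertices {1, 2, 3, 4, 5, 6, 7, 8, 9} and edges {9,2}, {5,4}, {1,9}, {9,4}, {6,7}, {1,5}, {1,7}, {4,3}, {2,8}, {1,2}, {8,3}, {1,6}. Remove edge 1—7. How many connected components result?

1

1 and 7 are still connected via 1-6-7, so the component count stays at 1.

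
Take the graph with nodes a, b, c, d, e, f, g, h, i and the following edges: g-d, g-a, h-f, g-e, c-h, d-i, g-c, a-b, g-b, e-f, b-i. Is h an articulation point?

Deleting h leaves 1 component (was 1) (its neighbors c, f remain connected to each other), so h is not a cut vertex.

No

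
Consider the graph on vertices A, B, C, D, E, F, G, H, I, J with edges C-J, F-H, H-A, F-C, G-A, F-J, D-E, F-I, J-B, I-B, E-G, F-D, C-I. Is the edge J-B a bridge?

After removing J-B, the path J-F-I-B still connects them, so the edge is not a bridge.

No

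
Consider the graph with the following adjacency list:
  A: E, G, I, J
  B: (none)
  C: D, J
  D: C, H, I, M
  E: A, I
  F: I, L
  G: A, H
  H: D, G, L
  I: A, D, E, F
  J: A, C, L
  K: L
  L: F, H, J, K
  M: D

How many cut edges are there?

2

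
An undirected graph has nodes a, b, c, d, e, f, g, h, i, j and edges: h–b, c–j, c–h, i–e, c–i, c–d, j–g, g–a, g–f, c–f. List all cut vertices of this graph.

Removing c increases the component count from 1 to 4, so c is a cut vertex.
Removing g increases the component count from 1 to 2, so g is a cut vertex.
Removing h increases the component count from 1 to 2, so h is a cut vertex.
Likewise i is a cut vertex.
By contrast removing f leaves 1 component; it is not a cut vertex. No other vertex is a cut vertex either.

c, g, h, i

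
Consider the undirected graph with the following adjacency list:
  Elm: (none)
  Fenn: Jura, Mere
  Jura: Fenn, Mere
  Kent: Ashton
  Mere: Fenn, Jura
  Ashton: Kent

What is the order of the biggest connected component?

3

Elm is isolated — a component by itself.
Starting from Kent we can reach Kent, Ashton. That is one component of size 2.
Starting from Fenn we can reach Fenn, Jura, Mere. That is one component of size 3.
The largest has 3 vertices.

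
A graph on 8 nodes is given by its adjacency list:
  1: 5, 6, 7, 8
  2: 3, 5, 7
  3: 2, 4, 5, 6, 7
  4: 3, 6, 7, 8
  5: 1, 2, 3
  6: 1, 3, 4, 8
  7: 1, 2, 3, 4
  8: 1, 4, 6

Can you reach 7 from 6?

Yes

From 6 we can reach 1, 2, 3, 4, 5, 6, 7, 8, which includes 7.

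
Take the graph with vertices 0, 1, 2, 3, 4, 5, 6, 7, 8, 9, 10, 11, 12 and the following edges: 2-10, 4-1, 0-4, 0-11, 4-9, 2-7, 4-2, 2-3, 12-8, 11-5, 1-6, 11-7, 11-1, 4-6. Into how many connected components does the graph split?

2

Starting from 8 we can reach 8, 12. That is one component of size 2.
Starting from 0 we can reach 0, 1, 2, 3, 4, 5, 6, 7, 9, 10, 11. That is one component of size 11.
Total: 2 components.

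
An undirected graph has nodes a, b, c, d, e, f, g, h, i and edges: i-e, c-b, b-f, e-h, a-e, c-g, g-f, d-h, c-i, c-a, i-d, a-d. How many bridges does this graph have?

0

The edges on the cycle c-b-f-g-c are not bridges since each lies on that cycle.
Every edge lies on some cycle, so there are no bridges.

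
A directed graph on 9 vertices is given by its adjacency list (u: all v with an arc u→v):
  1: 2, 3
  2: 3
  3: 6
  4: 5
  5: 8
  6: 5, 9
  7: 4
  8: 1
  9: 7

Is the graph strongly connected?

Yes

From 8 we can reach every vertex (1, 2, 3, 4, 5, 6, 7, 8, 9), and every vertex can reach 8 (1, 2, 3, 4, 5, 6, 7, 8, 9). So the whole graph is one strongly connected component.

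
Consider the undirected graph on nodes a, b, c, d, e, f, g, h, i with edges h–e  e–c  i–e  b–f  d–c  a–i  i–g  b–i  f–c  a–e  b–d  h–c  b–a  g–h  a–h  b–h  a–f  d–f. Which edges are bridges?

The edges on the cycle b-a-f-d-b are not bridges since each lies on that cycle.
Every edge lies on some cycle, so there are no bridges.

none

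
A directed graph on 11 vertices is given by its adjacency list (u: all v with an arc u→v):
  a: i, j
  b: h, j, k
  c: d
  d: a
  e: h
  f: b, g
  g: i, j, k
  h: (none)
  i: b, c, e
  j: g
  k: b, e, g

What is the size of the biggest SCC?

8

{a, b, c, d, g, i, j, k} are all mutually reachable — one SCC of size 8.
{e} is an SCC by itself.
{f} is an SCC by itself.
{h} is an SCC by itself.
The largest has 8 vertices.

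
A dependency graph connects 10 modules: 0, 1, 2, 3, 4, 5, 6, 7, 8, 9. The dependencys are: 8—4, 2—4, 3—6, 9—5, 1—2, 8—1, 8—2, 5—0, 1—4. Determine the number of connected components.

7 is isolated — a component by itself.
Starting from 3 we can reach 3, 6. That is one component of size 2.
Starting from 0 we can reach 0, 5, 9. That is one component of size 3.
Starting from 1 we can reach 1, 2, 4, 8. That is one component of size 4.
Total: 4 components.

4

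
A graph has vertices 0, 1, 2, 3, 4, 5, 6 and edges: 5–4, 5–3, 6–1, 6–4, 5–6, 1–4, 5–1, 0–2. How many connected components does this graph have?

Starting from 0 we can reach 0, 2. That is one component of size 2.
Starting from 1 we can reach 1, 3, 4, 5, 6. That is one component of size 5.
Total: 2 components.

2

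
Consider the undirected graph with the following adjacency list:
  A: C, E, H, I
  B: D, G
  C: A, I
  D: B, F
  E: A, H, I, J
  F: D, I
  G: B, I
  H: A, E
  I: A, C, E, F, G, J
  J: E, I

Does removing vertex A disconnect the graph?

Deleting A leaves 1 component (was 1) (its neighbors C, E, H, I remain connected to each other), so A is not a cut vertex.

No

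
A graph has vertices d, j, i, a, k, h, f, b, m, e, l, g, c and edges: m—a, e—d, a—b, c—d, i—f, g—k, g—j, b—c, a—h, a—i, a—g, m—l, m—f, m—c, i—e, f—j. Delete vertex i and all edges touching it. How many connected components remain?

1

With i gone, the remaining components are: {a, b, c, d, e, f, g, h, j, k, l, m}.
That is 1 component.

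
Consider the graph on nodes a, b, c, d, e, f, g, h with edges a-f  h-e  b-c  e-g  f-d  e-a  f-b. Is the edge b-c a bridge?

Removing b-c leaves no path between b and c: the component count goes from 1 to 2. So it is a bridge.

Yes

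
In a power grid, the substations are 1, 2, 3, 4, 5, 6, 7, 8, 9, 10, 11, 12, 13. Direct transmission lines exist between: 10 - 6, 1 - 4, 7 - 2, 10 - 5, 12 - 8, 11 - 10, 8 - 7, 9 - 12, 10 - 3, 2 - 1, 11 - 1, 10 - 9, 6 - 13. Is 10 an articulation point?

Yes

Deleting 10 raises the number of components from 1 to 4, so 10 is a cut vertex.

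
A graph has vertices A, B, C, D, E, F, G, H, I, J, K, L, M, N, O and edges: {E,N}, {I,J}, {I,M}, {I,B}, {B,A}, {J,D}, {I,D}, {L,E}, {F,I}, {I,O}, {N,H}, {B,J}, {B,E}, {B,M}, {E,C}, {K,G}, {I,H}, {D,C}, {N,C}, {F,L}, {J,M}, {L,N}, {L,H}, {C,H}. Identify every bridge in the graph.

The edges on the cycle I-B-M-I are not bridges since each lies on that cycle.
But removing K–G disconnects K from G; removing B–A disconnects B from A; removing I–O disconnects I from O — these are bridges.

A-B, G-K, I-O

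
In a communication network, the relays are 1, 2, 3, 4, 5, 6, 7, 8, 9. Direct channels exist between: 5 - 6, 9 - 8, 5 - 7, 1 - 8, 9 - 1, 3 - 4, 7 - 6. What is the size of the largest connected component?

3

2 is isolated — a component by itself.
Starting from 3 we can reach 3, 4. That is one component of size 2.
Starting from 5 we can reach 5, 6, 7. That is one component of size 3.
Starting from 1 we can reach 1, 8, 9. That is one component of size 3.
The largest has 3 vertices.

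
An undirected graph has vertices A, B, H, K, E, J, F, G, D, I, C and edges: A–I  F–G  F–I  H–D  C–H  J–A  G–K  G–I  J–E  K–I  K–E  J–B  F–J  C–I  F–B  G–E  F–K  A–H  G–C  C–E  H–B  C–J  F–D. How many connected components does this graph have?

1

Starting from A we can reach A, B, C, D, E, F, G, H, I, J, K. That is one component of size 11.
Total: 1 component.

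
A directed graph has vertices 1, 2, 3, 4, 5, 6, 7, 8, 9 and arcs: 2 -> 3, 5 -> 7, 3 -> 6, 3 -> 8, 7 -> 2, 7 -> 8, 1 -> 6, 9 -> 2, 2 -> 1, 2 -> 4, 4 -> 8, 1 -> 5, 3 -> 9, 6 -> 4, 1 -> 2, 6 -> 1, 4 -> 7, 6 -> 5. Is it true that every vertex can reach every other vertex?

No

There is no directed path from 8 to 7, so the graph is not strongly connected.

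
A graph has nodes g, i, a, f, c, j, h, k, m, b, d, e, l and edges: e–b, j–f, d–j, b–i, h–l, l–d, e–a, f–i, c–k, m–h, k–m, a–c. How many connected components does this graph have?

2

g is isolated — a component by itself.
Starting from a we can reach a, b, c, d, e, f, h, i, j, k, l, m. That is one component of size 12.
Total: 2 components.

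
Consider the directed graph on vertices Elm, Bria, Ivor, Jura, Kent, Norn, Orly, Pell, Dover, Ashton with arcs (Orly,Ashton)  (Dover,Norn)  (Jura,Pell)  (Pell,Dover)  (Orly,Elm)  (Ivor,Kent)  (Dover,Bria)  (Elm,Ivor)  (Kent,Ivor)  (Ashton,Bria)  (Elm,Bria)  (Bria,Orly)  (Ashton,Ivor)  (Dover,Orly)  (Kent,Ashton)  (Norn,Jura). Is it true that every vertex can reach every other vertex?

No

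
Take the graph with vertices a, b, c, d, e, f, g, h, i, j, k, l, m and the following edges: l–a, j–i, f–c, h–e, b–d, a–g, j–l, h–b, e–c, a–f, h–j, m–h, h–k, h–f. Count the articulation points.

4

Removing a increases the component count from 1 to 2, so a is a cut vertex.
Removing b increases the component count from 1 to 2, so b is a cut vertex.
Removing h increases the component count from 1 to 4, so h is a cut vertex.
Likewise j is a cut vertex.
By contrast removing f leaves 1 component; it is not a cut vertex. No other vertex is a cut vertex either.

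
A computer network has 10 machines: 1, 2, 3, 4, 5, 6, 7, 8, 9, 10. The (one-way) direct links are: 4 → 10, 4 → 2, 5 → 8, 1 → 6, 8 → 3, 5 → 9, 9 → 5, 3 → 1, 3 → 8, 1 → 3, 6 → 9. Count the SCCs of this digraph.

5

{1, 3, 5, 6, 8, 9} are all mutually reachable — one SCC of size 6.
{10} is an SCC by itself.
{2} is an SCC by itself.
{4} is an SCC by itself.
{7} is an SCC by itself.
That gives 5 strongly connected components.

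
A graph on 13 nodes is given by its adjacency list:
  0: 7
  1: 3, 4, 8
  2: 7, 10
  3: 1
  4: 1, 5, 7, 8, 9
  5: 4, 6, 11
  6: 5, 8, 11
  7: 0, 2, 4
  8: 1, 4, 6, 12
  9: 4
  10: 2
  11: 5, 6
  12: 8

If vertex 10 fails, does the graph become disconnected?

No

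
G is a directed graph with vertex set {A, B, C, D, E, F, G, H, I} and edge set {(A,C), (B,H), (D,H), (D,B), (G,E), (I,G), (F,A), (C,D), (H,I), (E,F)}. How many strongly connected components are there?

{A, B, C, D, E, F, G, H, I} are all mutually reachable — one SCC of size 9.
That gives 1 strongly connected component.

1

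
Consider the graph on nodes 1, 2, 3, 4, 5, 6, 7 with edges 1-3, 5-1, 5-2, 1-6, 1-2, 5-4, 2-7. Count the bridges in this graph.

The edges on the cycle 5-1-2-5 are not bridges since each lies on that cycle.
But removing 2-7 disconnects 2 from 7; removing 1-6 disconnects 1 from 6; removing 1-3 disconnects 1 from 3; removing 5-4 disconnects 5 from 4 — these are bridges.
That makes 4 bridges.

4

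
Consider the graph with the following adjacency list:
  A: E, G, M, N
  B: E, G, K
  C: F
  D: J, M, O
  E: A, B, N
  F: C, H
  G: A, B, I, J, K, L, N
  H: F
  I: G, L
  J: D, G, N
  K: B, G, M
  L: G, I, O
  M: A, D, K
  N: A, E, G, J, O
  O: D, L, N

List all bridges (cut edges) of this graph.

The edges on the cycle N-A-E-N are not bridges since each lies on that cycle.
But removing F-H disconnects F from H; removing C-F disconnects C from F — these are bridges.

C-F, F-H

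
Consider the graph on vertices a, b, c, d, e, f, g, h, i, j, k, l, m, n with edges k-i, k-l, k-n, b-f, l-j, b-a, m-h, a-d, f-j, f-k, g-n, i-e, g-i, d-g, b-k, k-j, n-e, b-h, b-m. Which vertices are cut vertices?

Removing b increases the component count from 2 to 3, so b is a cut vertex.
By contrast removing a leaves 2 components; it is not a cut vertex. No other vertex is a cut vertex either.

b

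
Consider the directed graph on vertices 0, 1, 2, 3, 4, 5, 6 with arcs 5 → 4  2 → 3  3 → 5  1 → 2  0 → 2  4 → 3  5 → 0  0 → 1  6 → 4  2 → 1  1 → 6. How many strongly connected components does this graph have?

1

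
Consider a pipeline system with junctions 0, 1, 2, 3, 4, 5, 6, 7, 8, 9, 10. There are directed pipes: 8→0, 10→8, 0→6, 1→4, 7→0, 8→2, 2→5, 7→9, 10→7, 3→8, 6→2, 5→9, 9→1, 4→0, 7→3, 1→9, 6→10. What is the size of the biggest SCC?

11

{0, 1, 2, 3, 4, 5, 6, 7, 8, 9, 10} are all mutually reachable — one SCC of size 11.
The largest has 11 vertices.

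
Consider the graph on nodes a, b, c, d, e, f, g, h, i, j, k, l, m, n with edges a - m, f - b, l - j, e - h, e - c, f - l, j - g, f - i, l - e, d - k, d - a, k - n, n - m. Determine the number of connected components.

2

Starting from a we can reach a, d, k, m, n. That is one component of size 5.
Starting from b we can reach b, c, e, f, g, h, i, j, l. That is one component of size 9.
Total: 2 components.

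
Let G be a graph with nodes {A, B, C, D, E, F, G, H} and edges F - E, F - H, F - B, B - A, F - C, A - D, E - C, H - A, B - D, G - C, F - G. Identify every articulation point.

F

Removing F increases the component count from 1 to 2, so F is a cut vertex.
By contrast removing H leaves 1 component; it is not a cut vertex. No other vertex is a cut vertex either.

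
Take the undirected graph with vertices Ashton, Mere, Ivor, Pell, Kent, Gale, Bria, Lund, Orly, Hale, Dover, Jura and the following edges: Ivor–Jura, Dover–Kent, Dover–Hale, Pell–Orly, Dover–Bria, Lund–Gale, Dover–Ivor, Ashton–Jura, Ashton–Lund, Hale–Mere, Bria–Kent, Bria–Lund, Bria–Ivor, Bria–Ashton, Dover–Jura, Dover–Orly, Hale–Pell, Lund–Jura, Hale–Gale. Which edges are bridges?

The edges on the cycle Dover-Bria-Ashton-Lund-Gale-Hale-Dover are not bridges since each lies on that cycle.
But removing Hale–Mere disconnects Hale from Mere — this is a bridge.

Hale-Mere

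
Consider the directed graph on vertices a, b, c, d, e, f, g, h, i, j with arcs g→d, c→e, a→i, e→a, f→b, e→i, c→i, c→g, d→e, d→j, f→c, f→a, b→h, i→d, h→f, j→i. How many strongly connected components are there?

4

{a, d, e, i, j} are all mutually reachable — one SCC of size 5.
{b, f, h} are all mutually reachable — one SCC of size 3.
{c} is an SCC by itself.
{g} is an SCC by itself.
That gives 4 strongly connected components.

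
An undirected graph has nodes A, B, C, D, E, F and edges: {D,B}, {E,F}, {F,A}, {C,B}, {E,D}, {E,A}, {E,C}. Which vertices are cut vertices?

E

Removing E increases the component count from 1 to 2, so E is a cut vertex.
By contrast removing F leaves 1 component; it is not a cut vertex. No other vertex is a cut vertex either.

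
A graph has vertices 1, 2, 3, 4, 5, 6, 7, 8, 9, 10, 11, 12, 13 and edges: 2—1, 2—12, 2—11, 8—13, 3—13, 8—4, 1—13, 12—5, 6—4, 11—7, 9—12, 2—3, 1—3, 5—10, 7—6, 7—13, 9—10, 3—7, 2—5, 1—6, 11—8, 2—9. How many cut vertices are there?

1

Removing 2 increases the component count from 1 to 2, so 2 is a cut vertex.
By contrast removing 9 leaves 1 component; it is not a cut vertex. No other vertex is a cut vertex either.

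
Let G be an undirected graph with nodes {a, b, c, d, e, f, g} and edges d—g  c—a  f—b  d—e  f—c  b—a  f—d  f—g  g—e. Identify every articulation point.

Removing f increases the component count from 1 to 2, so f is a cut vertex.
By contrast removing e leaves 1 component; it is not a cut vertex. No other vertex is a cut vertex either.

f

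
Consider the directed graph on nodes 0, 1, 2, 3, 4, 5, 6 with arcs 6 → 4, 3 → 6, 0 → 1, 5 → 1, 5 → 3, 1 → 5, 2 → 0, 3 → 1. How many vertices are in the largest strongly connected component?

3

{1, 3, 5} are all mutually reachable — one SCC of size 3.
{6} is an SCC by itself.
{2} is an SCC by itself.
{4} is an SCC by itself.
{0} is an SCC by itself.
The largest has 3 vertices.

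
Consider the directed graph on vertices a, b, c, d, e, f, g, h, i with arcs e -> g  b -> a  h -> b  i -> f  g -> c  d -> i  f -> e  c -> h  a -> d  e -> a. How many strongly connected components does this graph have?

{a, b, c, d, e, f, g, h, i} are all mutually reachable — one SCC of size 9.
That gives 1 strongly connected component.

1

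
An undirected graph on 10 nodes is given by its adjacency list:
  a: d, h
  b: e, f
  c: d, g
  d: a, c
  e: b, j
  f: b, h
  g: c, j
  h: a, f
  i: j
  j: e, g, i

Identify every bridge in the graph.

The edges on the cycle d-c-g-j-e-b-f-h-a-d are not bridges since each lies on that cycle.
But removing i-j disconnects i from j — this is a bridge.

i-j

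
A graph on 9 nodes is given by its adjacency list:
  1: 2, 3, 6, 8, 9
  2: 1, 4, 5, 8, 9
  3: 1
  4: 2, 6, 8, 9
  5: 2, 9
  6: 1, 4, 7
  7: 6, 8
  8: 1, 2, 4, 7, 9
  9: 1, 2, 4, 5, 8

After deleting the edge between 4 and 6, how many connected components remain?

1

4 and 6 are still connected via 4-8-1-6, so the component count stays at 1.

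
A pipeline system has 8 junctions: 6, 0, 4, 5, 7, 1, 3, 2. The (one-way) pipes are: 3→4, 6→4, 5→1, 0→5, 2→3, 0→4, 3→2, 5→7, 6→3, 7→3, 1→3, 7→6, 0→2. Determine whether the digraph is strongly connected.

There is no directed path from 4 to 3, so the graph is not strongly connected.

No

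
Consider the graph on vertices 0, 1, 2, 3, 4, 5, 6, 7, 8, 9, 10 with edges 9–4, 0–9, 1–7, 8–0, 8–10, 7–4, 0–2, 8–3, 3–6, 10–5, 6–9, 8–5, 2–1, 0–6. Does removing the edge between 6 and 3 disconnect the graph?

After removing 6–3, the path 6-0-8-3 still connects them, so the edge is not a bridge.

No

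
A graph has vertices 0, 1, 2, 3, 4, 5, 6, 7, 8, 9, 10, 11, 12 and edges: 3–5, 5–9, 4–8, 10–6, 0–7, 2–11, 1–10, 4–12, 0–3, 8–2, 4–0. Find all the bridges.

removing 5–9 disconnects 5 from 9; removing 0–4 disconnects 0 from 4; removing 10–6 disconnects 10 from 6; removing 4–12 disconnects 4 from 12 — these are bridges.
In total 11 edges are bridges.

0-3, 0-4, 0-7, 1-10, 10-6, 11-2, 12-4, 2-8, 3-5, 4-8, 5-9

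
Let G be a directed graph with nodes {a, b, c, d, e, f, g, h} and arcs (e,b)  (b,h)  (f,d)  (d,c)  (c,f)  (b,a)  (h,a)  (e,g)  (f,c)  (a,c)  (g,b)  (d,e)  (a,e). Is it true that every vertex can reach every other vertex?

Yes

From g we can reach every vertex (a, b, c, d, e, f, g, h), and every vertex can reach g (a, b, c, d, e, f, g, h). So the whole graph is one strongly connected component.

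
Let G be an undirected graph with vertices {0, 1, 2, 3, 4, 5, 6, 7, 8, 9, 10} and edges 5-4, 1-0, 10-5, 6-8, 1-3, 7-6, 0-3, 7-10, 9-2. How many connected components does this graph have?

3

Starting from 2 we can reach 2, 9. That is one component of size 2.
Starting from 0 we can reach 0, 1, 3. That is one component of size 3.
Starting from 4 we can reach 4, 5, 6, 7, 8, 10. That is one component of size 6.
Total: 3 components.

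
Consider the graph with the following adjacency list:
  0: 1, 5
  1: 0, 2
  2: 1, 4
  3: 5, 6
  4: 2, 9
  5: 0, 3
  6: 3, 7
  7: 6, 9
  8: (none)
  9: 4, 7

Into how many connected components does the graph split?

8 is isolated — a component by itself.
Starting from 0 we can reach 0, 1, 2, 3, 4, 5, 6, 7, 9. That is one component of size 9.
Total: 2 components.

2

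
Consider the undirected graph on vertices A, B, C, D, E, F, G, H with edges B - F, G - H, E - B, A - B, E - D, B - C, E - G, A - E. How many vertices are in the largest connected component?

Starting from A we can reach A, B, C, D, E, F, G, H. That is one component of size 8.
The largest has 8 vertices.

8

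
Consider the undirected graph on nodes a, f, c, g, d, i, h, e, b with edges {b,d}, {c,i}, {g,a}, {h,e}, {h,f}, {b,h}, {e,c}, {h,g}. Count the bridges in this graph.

8

removing i–c disconnects i from c; removing b–h disconnects b from h; removing h–f disconnects h from f; removing c–e disconnects c from e — these are bridges.
In total 8 edges are bridges.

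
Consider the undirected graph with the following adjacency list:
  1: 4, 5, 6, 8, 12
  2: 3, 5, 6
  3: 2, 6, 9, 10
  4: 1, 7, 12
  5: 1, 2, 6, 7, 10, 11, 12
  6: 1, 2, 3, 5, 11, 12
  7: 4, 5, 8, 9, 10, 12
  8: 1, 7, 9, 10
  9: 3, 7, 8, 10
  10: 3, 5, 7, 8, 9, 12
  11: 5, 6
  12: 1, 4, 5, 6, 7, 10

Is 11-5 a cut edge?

After removing 11-5, the path 11-6-5 still connects them, so the edge is not a bridge.

No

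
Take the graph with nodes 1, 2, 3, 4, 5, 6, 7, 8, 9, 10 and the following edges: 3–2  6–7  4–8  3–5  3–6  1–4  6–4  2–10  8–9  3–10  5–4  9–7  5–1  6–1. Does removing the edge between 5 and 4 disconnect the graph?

After removing 5–4, the path 5-1-4 still connects them, so the edge is not a bridge.

No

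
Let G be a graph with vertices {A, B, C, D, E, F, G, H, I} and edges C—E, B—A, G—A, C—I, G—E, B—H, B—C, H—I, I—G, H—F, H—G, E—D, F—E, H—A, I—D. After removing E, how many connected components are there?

1

With E gone, the remaining components are: {A, B, C, D, F, G, H, I}.
That is 1 component.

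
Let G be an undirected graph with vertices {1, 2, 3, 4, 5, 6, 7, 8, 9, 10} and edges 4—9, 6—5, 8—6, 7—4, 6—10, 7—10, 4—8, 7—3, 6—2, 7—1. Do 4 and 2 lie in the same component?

Yes

From 4 we can reach 1, 2, 3, 4, 5, 6, 7, 8, 9, 10, which includes 2.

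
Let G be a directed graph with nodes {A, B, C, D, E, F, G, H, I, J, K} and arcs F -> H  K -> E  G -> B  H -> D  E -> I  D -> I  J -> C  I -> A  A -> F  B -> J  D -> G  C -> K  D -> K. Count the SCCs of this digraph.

{A, B, C, D, E, F, G, H, I, J, K} are all mutually reachable — one SCC of size 11.
That gives 1 strongly connected component.

1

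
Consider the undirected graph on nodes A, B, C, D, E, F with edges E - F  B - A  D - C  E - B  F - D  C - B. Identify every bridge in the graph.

A-B

The edges on the cycle E-F-D-C-B-E are not bridges since each lies on that cycle.
But removing B - A disconnects B from A — this is a bridge.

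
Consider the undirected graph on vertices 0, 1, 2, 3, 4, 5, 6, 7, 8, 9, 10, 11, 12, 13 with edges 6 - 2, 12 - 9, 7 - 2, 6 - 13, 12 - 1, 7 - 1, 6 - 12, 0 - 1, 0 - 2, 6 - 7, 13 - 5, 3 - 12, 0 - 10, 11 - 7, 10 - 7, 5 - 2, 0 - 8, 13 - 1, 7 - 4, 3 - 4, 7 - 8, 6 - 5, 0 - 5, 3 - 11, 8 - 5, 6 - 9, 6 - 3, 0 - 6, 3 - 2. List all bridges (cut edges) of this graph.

none

The edges on the cycle 0-6-3-11-7-10-0 are not bridges since each lies on that cycle.
Every edge lies on some cycle, so there are no bridges.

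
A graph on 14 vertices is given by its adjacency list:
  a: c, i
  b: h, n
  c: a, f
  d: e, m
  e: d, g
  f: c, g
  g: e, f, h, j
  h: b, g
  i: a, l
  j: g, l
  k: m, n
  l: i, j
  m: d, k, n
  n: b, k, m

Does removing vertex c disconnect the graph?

Deleting c leaves 1 component (was 1) (its neighbors a, f remain connected to each other), so c is not a cut vertex.

No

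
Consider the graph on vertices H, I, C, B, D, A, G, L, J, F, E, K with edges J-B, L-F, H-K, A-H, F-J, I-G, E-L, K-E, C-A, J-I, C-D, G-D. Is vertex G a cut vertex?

No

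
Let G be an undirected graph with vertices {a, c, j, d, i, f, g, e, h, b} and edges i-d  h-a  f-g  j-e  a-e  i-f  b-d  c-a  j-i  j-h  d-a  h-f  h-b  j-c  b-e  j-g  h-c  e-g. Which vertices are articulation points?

Removing i, for instance, still leaves 1 component. No single vertex removal increases the component count — the graph has no articulation points.

none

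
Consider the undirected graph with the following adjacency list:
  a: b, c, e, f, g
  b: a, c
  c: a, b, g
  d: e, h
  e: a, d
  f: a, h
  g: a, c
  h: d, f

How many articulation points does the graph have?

1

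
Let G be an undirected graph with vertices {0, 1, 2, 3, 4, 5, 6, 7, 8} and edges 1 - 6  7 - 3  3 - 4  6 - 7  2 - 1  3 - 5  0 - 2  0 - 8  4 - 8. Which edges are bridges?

3-5

The edges on the cycle 0-2-1-6-7-3-4-8-0 are not bridges since each lies on that cycle.
But removing 5 - 3 disconnects 5 from 3 — this is a bridge.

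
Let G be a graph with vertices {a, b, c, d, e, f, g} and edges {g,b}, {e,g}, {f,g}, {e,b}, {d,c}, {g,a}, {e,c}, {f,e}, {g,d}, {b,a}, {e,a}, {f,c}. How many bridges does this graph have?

0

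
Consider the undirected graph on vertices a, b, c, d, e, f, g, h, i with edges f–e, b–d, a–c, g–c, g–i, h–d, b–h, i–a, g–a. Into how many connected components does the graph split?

3

Starting from e we can reach e, f. That is one component of size 2.
Starting from b we can reach b, d, h. That is one component of size 3.
Starting from a we can reach a, c, g, i. That is one component of size 4.
Total: 3 components.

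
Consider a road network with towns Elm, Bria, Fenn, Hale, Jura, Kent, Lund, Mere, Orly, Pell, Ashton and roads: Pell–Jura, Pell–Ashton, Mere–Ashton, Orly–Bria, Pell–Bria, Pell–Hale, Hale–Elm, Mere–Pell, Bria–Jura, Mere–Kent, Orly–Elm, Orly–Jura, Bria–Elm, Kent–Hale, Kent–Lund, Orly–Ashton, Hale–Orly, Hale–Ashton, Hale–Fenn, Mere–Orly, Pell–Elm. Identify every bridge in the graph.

The edges on the cycle Pell-Hale-Elm-Pell are not bridges since each lies on that cycle.
But removing Kent–Lund disconnects Kent from Lund; removing Fenn–Hale disconnects Fenn from Hale — these are bridges.

Fenn-Hale, Kent-Lund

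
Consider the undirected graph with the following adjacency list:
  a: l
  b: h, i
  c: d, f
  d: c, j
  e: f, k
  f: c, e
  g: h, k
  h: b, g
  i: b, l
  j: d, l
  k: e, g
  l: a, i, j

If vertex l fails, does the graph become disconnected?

Deleting l raises the number of components from 1 to 2, so l is a cut vertex.

Yes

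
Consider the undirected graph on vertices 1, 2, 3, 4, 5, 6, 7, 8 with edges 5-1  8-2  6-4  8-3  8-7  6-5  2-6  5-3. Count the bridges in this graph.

The edges on the cycle 8-2-6-5-3-8 are not bridges since each lies on that cycle.
But removing 5-1 disconnects 5 from 1; removing 6-4 disconnects 6 from 4; removing 8-7 disconnects 8 from 7 — these are bridges.
That makes 3 bridges.

3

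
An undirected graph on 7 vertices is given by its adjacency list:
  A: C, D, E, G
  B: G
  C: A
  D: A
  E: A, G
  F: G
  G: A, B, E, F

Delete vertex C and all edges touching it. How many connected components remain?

With C gone, the remaining components are: {A, B, D, E, F, G}.
That is 1 component.

1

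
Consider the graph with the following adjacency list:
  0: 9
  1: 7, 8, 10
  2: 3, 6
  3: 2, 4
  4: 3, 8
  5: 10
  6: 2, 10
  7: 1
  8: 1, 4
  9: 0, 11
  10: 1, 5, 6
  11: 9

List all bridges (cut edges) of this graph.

0-9, 1-7, 10-5, 11-9

The edges on the cycle 1-10-6-2-3-4-8-1 are not bridges since each lies on that cycle.
But removing 1-7 disconnects 1 from 7; removing 5-10 disconnects 5 from 10; removing 0-9 disconnects 0 from 9; removing 9-11 disconnects 9 from 11 — these are bridges.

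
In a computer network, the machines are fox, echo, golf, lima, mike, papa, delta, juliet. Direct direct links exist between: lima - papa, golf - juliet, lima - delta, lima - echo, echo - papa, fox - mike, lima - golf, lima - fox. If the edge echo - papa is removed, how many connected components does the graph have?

1

echo and papa are still connected via echo-lima-papa, so the component count stays at 1.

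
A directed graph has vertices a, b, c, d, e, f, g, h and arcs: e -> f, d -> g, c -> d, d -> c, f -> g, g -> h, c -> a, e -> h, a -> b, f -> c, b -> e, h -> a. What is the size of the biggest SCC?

8

{a, b, c, d, e, f, g, h} are all mutually reachable — one SCC of size 8.
The largest has 8 vertices.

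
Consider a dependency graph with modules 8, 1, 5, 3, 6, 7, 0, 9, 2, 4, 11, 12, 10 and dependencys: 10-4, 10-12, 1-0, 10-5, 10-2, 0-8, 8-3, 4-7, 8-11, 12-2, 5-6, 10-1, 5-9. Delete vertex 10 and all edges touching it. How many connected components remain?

With 10 gone, the remaining components are: {2, 12}; {4, 7}; {5, 6, 9}; {0, 1, 3, 8, 11}.
That is 4 components.

4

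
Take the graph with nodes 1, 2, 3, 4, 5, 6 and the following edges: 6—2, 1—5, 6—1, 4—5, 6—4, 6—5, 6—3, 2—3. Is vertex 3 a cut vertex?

No

Deleting 3 leaves 1 component (was 1) (its neighbors 2, 6 remain connected to each other), so 3 is not a cut vertex.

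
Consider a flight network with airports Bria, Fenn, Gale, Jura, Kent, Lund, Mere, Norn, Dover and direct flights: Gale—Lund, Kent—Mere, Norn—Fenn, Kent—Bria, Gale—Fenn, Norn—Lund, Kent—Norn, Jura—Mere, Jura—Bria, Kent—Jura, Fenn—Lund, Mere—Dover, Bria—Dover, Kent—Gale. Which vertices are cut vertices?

Kent

Removing Kent increases the component count from 1 to 2, so Kent is a cut vertex.
By contrast removing Dover leaves 1 component; it is not a cut vertex. No other vertex is a cut vertex either.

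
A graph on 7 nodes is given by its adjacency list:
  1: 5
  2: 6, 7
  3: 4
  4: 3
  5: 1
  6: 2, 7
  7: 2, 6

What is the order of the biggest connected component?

3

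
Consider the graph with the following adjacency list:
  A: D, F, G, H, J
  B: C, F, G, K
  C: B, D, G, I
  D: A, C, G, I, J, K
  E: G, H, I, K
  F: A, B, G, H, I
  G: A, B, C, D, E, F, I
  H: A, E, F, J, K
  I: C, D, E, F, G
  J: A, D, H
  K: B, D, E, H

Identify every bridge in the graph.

none

The edges on the cycle B-K-D-A-G-B are not bridges since each lies on that cycle.
Every edge lies on some cycle, so there are no bridges.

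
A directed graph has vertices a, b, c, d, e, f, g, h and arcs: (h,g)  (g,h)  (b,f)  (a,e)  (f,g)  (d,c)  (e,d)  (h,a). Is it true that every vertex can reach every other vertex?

No

There is no directed path from h to b, so the graph is not strongly connected.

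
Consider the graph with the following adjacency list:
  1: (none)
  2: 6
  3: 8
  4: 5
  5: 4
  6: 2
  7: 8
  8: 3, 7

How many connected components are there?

4

1 is isolated — a component by itself.
Starting from 4 we can reach 4, 5. That is one component of size 2.
Starting from 2 we can reach 2, 6. That is one component of size 2.
Starting from 3 we can reach 3, 7, 8. That is one component of size 3.
Total: 4 components.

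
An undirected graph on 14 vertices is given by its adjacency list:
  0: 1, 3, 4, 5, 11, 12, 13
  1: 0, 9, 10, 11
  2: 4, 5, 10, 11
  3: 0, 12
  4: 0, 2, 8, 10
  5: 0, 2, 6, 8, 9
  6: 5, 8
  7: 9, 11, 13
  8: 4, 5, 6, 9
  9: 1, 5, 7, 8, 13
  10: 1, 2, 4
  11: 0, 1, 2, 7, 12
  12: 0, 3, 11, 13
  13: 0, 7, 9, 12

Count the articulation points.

0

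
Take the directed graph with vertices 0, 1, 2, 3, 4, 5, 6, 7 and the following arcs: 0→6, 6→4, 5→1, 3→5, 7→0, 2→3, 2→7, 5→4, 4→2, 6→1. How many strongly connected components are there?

{0, 2, 3, 4, 5, 6, 7} are all mutually reachable — one SCC of size 7.
{1} is an SCC by itself.
That gives 2 strongly connected components.

2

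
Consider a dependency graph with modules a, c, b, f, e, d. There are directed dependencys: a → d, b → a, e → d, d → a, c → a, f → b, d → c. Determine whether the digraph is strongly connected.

There is no directed path from a to e, so the graph is not strongly connected.

No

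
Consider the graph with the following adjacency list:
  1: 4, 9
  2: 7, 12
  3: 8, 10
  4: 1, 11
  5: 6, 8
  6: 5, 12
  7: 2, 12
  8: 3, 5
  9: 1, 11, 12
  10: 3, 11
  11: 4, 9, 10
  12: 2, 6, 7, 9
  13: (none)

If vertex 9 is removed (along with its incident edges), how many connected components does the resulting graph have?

With 9 gone, the remaining components are: {13}; {1, 2, 3, 4, 5, 6, 7, 8, 10, 11, 12}.
That is 2 components.

2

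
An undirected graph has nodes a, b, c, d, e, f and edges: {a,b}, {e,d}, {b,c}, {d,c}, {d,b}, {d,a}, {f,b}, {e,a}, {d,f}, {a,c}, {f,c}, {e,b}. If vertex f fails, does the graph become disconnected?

Deleting f leaves 1 component (was 1) (its neighbors b, c, d remain connected to each other), so f is not a cut vertex.

No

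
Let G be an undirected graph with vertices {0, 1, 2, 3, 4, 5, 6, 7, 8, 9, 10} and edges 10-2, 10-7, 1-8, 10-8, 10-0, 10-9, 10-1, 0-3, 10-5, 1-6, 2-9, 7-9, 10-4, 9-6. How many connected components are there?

Starting from 0 we can reach 0, 1, 2, 3, 4, 5, 6, 7, 8, 9, 10. That is one component of size 11.
Total: 1 component.

1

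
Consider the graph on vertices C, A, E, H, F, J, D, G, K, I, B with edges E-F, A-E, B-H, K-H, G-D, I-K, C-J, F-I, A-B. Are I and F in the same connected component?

From I we can reach A, B, E, F, H, I, K, which includes F.

Yes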